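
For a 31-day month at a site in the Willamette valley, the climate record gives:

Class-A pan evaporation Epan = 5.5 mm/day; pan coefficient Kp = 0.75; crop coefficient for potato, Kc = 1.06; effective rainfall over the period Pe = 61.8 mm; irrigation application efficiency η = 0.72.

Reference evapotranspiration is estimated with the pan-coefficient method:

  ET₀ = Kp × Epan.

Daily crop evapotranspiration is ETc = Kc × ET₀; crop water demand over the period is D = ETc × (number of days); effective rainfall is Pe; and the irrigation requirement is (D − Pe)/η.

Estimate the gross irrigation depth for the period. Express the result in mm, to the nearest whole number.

ET₀ = 0.75 × 5.5 = 4.1250 mm/d
ETc = Kc × ET₀ = 1.06 × 4.1250 = 4.3725 mm/d
Crop demand D = ETc × 31 d = 4.3725 × 31 = 135.548 mm
D − Pe = 135.548 − 61.8 = 73.748 mm
Gross irrigation = 73.748 / 0.72 = 102.428 mm

102 mm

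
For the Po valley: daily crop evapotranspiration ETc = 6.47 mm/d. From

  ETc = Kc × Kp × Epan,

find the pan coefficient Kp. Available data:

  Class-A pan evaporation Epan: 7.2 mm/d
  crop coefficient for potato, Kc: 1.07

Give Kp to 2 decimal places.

ETc = Kc × Kp × Epan  ⇒  Kp = ETc / (Kc × Epan)
Kp = 6.47 / (1.07 × 7.2) = 6.47 / 7.704 = 0.8398

0.84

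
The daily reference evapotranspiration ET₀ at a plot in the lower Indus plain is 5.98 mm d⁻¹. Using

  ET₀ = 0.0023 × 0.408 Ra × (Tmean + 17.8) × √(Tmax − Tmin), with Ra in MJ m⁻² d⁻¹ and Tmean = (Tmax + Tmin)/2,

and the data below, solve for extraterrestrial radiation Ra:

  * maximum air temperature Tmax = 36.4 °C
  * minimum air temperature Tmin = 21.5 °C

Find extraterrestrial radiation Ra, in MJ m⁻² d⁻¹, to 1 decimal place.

35.3 MJ m⁻² d⁻¹

Tmean = (36.4+21.5)/2 = 28.95 °C; ΔT = 14.9
Ra = ET₀ / [0.0023 × 0.408 × (Tmean+17.8) × √ΔT]
   = 5.98 / (0.0023 × 0.408 × 46.75 × 3.8601) = 35.313 MJ m⁻² d⁻¹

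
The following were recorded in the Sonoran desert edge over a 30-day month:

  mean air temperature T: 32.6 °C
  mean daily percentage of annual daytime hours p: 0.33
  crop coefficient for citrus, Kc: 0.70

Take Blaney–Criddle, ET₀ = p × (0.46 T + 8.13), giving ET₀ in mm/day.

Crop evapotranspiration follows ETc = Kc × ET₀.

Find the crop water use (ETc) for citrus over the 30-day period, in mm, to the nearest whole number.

ET₀ = 0.33 × (0.46 × 32.6 + 8.13) = 0.33 × 23.126 = 7.6316 mm/d
ETc = Kc × ET₀ = 0.70 × 7.6316 = 5.3421 mm/d
Over 30 days: 5.3421 × 30 = 160.263 mm

160 mm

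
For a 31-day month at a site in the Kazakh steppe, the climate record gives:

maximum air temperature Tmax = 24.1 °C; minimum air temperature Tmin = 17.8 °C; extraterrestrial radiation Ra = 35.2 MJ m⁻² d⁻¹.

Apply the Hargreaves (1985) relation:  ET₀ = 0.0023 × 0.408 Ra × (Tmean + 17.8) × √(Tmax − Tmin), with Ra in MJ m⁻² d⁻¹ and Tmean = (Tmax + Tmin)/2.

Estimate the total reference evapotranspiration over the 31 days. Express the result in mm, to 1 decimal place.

99.6 mm

Tmean = (24.1 + 17.8)/2 = 20.95 °C
0.408 Ra = 0.408 × 35.2 = 14.3616 mm/d equivalent
ET₀ = 0.0023 × 14.3616 × (20.95 + 17.8) × √6.3 = 0.0023 × 14.3616 × 38.75 × 2.5100 = 3.2127 mm/d
Over 31 days: 3.2127 × 31 = 99.594 mm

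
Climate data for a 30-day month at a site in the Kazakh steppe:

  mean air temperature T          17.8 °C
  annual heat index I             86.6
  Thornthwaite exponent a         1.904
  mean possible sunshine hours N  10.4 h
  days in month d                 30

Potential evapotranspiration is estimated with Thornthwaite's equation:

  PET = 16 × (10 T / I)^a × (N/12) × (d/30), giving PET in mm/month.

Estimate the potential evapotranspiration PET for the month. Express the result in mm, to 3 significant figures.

10T/I = 10 × 17.8 / 86.6 = 2.0554
(10T/I)^a = 2.0554^1.904 = 3.9423
Uncorrected PET = 16 × 3.9423 = 63.077 mm
Correction = (N/12)(d/30) = (10.4/12)(30/30) = 0.8667
PET = 63.077 × 0.8667 = 54.669 mm/month

54.7 mm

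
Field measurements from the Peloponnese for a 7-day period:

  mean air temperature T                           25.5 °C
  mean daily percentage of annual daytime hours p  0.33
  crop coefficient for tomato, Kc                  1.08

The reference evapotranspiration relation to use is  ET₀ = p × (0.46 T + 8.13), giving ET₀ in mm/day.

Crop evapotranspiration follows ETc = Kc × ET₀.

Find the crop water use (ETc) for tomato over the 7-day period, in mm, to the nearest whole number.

ET₀ = 0.33 × (0.46 × 25.5 + 8.13) = 0.33 × 19.860 = 6.5538 mm/d
ETc = Kc × ET₀ = 1.08 × 6.5538 = 7.0781 mm/d
Over 7 days: 7.0781 × 7 = 49.547 mm

50 mm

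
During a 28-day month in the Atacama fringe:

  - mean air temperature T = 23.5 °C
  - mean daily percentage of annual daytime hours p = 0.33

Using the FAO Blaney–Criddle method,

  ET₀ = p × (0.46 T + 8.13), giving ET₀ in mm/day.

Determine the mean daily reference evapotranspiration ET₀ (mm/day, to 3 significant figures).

ET₀ = 0.33 × (0.46 × 23.5 + 8.13) = 0.33 × 18.940 = 6.2502 mm/d

6.25 mm/day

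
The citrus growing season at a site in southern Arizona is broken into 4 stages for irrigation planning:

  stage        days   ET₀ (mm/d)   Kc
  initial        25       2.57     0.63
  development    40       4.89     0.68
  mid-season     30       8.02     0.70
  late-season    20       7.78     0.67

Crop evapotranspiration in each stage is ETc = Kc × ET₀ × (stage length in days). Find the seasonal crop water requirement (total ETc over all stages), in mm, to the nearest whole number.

446 mm

initial: 0.63 × 2.57 × 25 = 40.48 mm
development: 0.68 × 4.89 × 40 = 133.01 mm
mid-season: 0.70 × 8.02 × 30 = 168.42 mm
late-season: 0.67 × 7.78 × 20 = 104.25 mm
Seasonal total = 446.16 mm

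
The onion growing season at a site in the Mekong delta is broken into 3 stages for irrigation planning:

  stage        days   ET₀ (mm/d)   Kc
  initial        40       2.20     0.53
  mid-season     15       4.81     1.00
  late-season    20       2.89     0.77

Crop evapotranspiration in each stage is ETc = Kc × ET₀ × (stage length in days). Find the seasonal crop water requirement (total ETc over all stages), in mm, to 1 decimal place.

163.3 mm

initial: 0.53 × 2.20 × 40 = 46.64 mm
mid-season: 1.00 × 4.81 × 15 = 72.15 mm
late-season: 0.77 × 2.89 × 20 = 44.51 mm
Seasonal total = 163.30 mm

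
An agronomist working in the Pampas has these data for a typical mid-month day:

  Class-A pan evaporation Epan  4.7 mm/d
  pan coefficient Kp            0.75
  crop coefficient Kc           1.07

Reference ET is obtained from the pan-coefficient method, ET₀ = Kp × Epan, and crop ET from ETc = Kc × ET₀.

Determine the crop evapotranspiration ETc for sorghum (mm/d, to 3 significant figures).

ET₀ = 0.75 × 4.7 = 3.5250 mm/d
ETc = Kc × ET₀ = 1.07 × 3.5250 = 3.7718 mm/d

3.77 mm/d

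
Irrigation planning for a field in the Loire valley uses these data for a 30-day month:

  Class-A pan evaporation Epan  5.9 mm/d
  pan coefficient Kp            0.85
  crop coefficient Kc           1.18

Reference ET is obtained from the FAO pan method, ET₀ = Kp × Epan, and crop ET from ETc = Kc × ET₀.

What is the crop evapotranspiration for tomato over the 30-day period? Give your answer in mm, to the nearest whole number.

ET₀ = 0.85 × 5.9 = 5.0150 mm/d
ETc = Kc × ET₀ = 1.18 × 5.0150 = 5.9177 mm/d
Over 30 days: 5.9177 × 30 = 177.531 mm

178 mm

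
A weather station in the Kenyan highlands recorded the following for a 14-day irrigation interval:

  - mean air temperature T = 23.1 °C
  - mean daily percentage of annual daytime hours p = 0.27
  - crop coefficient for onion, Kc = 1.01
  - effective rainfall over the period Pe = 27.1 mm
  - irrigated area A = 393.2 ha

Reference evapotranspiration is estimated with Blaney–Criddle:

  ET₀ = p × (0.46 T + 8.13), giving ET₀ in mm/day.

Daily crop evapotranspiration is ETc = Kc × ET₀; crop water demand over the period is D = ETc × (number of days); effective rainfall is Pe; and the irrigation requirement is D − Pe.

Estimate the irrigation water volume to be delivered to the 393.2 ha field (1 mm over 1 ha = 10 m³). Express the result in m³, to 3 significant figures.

175000 m³

ET₀ = 0.27 × (0.46 × 23.1 + 8.13) = 0.27 × 18.756 = 5.0641 mm/d
ETc = Kc × ET₀ = 1.01 × 5.0641 = 5.1147 mm/d
Crop demand D = ETc × 14 d = 5.1147 × 14 = 71.606 mm
D − Pe = 71.606 − 27.1 = 44.506 mm
Volume = 44.506 mm × 393.2 ha × 10 = 174997.6 m³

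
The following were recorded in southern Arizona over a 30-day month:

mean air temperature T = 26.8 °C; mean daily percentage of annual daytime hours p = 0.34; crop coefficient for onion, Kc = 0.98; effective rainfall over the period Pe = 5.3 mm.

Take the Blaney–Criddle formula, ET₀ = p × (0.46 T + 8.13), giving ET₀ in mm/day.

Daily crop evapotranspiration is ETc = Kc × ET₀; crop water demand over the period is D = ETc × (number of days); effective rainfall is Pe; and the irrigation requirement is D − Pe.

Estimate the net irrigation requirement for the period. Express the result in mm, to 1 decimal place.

199.2 mm

ET₀ = 0.34 × (0.46 × 26.8 + 8.13) = 0.34 × 20.458 = 6.9557 mm/d
ETc = Kc × ET₀ = 0.98 × 6.9557 = 6.8166 mm/d
Crop demand D = ETc × 30 d = 6.8166 × 30 = 204.498 mm
D − Pe = 204.498 − 5.3 = 199.198 mm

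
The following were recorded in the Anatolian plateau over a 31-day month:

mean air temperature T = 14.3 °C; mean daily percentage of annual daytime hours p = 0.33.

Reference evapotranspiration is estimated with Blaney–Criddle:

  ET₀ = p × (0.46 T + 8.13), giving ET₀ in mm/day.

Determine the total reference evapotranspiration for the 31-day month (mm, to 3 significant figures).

150 mm

ET₀ = 0.33 × (0.46 × 14.3 + 8.13) = 0.33 × 14.708 = 4.8536 mm/d
Monthly total = 4.8536 × 31 = 150.462 mm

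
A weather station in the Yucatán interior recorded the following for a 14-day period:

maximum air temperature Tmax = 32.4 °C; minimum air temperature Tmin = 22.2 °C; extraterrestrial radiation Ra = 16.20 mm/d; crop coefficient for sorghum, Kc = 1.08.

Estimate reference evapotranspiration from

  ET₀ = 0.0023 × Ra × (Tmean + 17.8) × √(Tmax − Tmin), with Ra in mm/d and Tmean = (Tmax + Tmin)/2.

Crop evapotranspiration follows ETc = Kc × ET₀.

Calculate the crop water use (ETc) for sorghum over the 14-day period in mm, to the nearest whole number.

81 mm

Tmean = (32.4 + 22.2)/2 = 27.30 °C
ET₀ = 0.0023 × 16.20 × (27.30 + 17.8) × √10.2 = 0.0023 × 16.20 × 45.10 × 3.1937 = 5.3668 mm/d
ETc = Kc × ET₀ = 1.08 × 5.3668 = 5.7961 mm/d
Over 14 days: 5.7961 × 14 = 81.145 mm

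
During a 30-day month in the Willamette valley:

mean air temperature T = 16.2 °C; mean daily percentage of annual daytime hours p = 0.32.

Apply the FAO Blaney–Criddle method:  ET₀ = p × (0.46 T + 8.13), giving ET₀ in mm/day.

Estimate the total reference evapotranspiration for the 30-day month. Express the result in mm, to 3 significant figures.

ET₀ = 0.32 × (0.46 × 16.2 + 8.13) = 0.32 × 15.582 = 4.9862 mm/d
Monthly total = 4.9862 × 30 = 149.586 mm

150 mm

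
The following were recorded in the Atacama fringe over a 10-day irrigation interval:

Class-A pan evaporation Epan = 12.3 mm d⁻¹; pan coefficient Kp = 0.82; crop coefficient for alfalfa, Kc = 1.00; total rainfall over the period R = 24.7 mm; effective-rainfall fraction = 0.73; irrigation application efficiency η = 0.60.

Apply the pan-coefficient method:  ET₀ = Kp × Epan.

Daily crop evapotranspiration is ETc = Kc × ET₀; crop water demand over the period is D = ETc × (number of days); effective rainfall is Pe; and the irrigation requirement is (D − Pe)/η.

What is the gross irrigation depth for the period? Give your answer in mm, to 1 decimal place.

138.0 mm

ET₀ = 0.82 × 12.3 = 10.0860 mm/d
ETc = Kc × ET₀ = 1.00 × 10.0860 = 10.0860 mm/d
Crop demand D = ETc × 10 d = 10.0860 × 10 = 100.860 mm
Pe = 0.73 × 24.7 = 18.031 mm
D − Pe = 100.860 − 18.031 = 82.829 mm
Gross irrigation = 82.829 / 0.60 = 138.048 mm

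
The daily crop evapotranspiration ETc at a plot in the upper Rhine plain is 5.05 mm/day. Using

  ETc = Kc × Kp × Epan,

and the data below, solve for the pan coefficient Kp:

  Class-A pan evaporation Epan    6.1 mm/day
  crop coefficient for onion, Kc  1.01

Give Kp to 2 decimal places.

ETc = Kc × Kp × Epan  ⇒  Kp = ETc / (Kc × Epan)
Kp = 5.05 / (1.01 × 6.1) = 5.05 / 6.161 = 0.8197

0.82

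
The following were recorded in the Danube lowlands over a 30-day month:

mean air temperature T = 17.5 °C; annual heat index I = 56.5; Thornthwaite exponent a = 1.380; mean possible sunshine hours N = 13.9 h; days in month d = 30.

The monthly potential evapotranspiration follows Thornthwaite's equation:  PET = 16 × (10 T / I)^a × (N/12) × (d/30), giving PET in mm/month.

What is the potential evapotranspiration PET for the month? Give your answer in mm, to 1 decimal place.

88.2 mm

10T/I = 10 × 17.5 / 56.5 = 3.0973
(10T/I)^a = 3.0973^1.380 = 4.7595
Uncorrected PET = 16 × 4.7595 = 76.152 mm
Correction = (N/12)(d/30) = (13.9/12)(30/30) = 1.1583
PET = 76.152 × 1.1583 = 88.207 mm/month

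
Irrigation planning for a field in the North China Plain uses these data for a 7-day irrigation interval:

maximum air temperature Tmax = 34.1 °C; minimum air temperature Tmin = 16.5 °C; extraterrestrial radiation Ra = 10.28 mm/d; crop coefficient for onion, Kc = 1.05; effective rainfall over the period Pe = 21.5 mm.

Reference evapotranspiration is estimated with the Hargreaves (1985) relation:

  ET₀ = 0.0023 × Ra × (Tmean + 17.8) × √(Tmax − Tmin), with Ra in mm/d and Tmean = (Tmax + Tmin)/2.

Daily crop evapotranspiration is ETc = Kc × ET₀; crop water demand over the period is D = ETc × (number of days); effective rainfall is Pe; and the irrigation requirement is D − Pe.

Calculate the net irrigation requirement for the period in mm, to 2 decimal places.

Tmean = (34.1 + 16.5)/2 = 25.30 °C
ET₀ = 0.0023 × 10.28 × (25.30 + 17.8) × √17.6 = 0.0023 × 10.28 × 43.10 × 4.1952 = 4.2751 mm/d
ETc = Kc × ET₀ = 1.05 × 4.2751 = 4.4889 mm/d
Crop demand D = ETc × 7 d = 4.4889 × 7 = 31.422 mm
D − Pe = 31.422 − 21.5 = 9.922 mm

9.92 mm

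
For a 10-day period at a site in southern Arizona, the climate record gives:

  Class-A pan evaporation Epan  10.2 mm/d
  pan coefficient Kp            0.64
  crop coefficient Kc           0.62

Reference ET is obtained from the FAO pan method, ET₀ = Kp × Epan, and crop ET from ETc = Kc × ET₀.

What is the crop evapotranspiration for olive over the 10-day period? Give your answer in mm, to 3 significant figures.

40.5 mm

ET₀ = 0.64 × 10.2 = 6.5280 mm/d
ETc = Kc × ET₀ = 0.62 × 6.5280 = 4.0474 mm/d
Over 10 days: 4.0474 × 10 = 40.474 mm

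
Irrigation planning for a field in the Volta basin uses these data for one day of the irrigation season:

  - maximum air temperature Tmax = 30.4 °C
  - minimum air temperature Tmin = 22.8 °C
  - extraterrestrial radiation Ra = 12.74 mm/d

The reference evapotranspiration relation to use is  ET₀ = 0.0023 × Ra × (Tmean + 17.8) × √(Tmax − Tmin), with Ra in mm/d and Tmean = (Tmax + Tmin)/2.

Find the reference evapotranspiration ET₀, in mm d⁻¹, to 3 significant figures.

3.59 mm d⁻¹

Tmean = (30.4 + 22.8)/2 = 26.60 °C
ET₀ = 0.0023 × 12.74 × (26.60 + 17.8) × √7.6 = 0.0023 × 12.74 × 44.40 × 2.7568 = 3.5866 mm/d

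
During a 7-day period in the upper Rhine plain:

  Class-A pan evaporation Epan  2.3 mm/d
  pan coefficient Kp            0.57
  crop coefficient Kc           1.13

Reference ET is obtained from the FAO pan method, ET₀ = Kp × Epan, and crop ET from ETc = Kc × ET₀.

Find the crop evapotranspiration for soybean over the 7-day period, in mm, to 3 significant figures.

10.4 mm

ET₀ = 0.57 × 2.3 = 1.3110 mm/d
ETc = Kc × ET₀ = 1.13 × 1.3110 = 1.4814 mm/d
Over 7 days: 1.4814 × 7 = 10.370 mm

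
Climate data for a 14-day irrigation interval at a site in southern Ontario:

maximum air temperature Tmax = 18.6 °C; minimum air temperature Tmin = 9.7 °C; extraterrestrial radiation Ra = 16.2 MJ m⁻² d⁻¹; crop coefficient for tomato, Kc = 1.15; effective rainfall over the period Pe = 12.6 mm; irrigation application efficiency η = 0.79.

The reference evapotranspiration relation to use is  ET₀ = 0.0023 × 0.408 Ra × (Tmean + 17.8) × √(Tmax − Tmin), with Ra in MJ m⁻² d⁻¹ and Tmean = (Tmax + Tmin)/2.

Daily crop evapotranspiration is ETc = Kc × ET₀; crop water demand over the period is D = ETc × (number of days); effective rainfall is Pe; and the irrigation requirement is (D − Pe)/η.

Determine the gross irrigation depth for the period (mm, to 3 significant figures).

13.6 mm

Tmean = (18.6 + 9.7)/2 = 14.15 °C
0.408 Ra = 0.408 × 16.2 = 6.6096 mm/d equivalent
ET₀ = 0.0023 × 6.6096 × (14.15 + 17.8) × √8.9 = 0.0023 × 6.6096 × 31.95 × 2.9833 = 1.4490 mm/d
ETc = Kc × ET₀ = 1.15 × 1.4490 = 1.6664 mm/d
Crop demand D = ETc × 14 d = 1.6664 × 14 = 23.330 mm
D − Pe = 23.330 − 12.6 = 10.730 mm
Gross irrigation = 10.730 / 0.79 = 13.582 mm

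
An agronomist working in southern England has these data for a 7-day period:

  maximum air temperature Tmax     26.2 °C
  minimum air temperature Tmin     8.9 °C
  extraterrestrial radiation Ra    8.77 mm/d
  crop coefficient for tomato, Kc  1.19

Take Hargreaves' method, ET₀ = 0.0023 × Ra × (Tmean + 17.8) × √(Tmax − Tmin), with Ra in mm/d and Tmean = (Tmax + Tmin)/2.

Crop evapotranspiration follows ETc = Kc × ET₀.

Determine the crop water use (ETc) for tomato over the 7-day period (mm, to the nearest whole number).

Tmean = (26.2 + 8.9)/2 = 17.55 °C
ET₀ = 0.0023 × 8.77 × (17.55 + 17.8) × √17.3 = 0.0023 × 8.77 × 35.35 × 4.1593 = 2.9658 mm/d
ETc = Kc × ET₀ = 1.19 × 2.9658 = 3.5293 mm/d
Over 7 days: 3.5293 × 7 = 24.705 mm

25 mm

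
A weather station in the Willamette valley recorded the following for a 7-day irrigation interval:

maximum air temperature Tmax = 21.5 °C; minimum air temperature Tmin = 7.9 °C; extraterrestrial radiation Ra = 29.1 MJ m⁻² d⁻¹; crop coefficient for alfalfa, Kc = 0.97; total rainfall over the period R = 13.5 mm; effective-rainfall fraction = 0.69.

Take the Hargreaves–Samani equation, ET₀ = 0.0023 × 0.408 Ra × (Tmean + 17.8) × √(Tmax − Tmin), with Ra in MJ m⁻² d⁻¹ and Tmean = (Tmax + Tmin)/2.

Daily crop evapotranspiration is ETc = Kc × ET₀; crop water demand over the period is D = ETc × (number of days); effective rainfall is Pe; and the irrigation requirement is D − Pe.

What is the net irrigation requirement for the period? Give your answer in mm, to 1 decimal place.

Tmean = (21.5 + 7.9)/2 = 14.70 °C
0.408 Ra = 0.408 × 29.1 = 11.8728 mm/d equivalent
ET₀ = 0.0023 × 11.8728 × (14.70 + 17.8) × √13.6 = 0.0023 × 11.8728 × 32.50 × 3.6878 = 3.2729 mm/d
ETc = Kc × ET₀ = 0.97 × 3.2729 = 3.1747 mm/d
Crop demand D = ETc × 7 d = 3.1747 × 7 = 22.223 mm
Pe = 0.69 × 13.5 = 9.315 mm
D − Pe = 22.223 − 9.315 = 12.908 mm

12.9 mm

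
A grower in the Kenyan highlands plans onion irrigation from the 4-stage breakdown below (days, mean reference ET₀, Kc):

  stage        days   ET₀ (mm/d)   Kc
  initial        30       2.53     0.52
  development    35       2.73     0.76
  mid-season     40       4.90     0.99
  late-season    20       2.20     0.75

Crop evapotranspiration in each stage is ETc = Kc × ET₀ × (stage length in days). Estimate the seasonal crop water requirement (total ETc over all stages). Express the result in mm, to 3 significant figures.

initial: 0.52 × 2.53 × 30 = 39.47 mm
development: 0.76 × 2.73 × 35 = 72.62 mm
mid-season: 0.99 × 4.90 × 40 = 194.04 mm
late-season: 0.75 × 2.20 × 20 = 33.00 mm
Seasonal total = 339.13 mm

339 mm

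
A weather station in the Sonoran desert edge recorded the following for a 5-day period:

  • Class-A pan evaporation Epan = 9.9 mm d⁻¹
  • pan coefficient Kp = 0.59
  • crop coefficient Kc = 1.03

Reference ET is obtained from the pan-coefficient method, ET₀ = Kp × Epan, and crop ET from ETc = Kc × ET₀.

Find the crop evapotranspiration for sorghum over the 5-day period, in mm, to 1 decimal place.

30.1 mm

ET₀ = 0.59 × 9.9 = 5.8410 mm/d
ETc = Kc × ET₀ = 1.03 × 5.8410 = 6.0162 mm/d
Over 5 days: 6.0162 × 5 = 30.081 mm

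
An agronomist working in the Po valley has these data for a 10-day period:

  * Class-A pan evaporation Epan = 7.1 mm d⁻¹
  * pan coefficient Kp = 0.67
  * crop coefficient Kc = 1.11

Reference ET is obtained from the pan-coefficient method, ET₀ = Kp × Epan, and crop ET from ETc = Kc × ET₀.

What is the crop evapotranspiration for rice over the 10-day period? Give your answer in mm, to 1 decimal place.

52.8 mm

ET₀ = 0.67 × 7.1 = 4.7570 mm/d
ETc = Kc × ET₀ = 1.11 × 4.7570 = 5.2803 mm/d
Over 10 days: 5.2803 × 10 = 52.803 mm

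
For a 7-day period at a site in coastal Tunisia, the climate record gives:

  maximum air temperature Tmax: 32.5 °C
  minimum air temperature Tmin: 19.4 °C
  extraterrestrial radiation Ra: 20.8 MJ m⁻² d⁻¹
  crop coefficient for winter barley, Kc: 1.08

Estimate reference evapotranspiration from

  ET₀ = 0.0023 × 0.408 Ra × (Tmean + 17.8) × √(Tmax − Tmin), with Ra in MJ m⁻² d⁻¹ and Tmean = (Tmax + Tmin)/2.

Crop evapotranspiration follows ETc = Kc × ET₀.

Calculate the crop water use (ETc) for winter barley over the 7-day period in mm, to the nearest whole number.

23 mm

Tmean = (32.5 + 19.4)/2 = 25.95 °C
0.408 Ra = 0.408 × 20.8 = 8.4864 mm/d equivalent
ET₀ = 0.0023 × 8.4864 × (25.95 + 17.8) × √13.1 = 0.0023 × 8.4864 × 43.75 × 3.6194 = 3.0908 mm/d
ETc = Kc × ET₀ = 1.08 × 3.0908 = 3.3381 mm/d
Over 7 days: 3.3381 × 7 = 23.367 mm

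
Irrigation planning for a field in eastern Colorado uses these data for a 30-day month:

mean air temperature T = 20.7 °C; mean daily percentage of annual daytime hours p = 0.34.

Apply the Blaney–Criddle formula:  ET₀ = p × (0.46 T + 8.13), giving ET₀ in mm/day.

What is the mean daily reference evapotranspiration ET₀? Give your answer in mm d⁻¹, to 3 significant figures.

6.00 mm d⁻¹

ET₀ = 0.34 × (0.46 × 20.7 + 8.13) = 0.34 × 17.652 = 6.0017 mm/d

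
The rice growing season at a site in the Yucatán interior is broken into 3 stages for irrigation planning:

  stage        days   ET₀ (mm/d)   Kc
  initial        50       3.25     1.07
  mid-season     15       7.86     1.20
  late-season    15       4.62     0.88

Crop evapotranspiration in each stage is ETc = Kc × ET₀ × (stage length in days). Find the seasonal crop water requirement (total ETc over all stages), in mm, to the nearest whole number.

376 mm

initial: 1.07 × 3.25 × 50 = 173.88 mm
mid-season: 1.20 × 7.86 × 15 = 141.48 mm
late-season: 0.88 × 4.62 × 15 = 60.98 mm
Seasonal total = 376.34 mm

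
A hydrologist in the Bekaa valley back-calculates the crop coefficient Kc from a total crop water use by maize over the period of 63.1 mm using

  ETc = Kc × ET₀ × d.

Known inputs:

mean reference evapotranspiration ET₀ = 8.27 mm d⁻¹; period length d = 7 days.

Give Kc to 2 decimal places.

1.09

ETc = Kc × ET₀ × d  ⇒  Kc = ETc / (ET₀ × d)
Kc = 63.1 / (8.27 × 7) = 63.1 / 57.89 = 1.0900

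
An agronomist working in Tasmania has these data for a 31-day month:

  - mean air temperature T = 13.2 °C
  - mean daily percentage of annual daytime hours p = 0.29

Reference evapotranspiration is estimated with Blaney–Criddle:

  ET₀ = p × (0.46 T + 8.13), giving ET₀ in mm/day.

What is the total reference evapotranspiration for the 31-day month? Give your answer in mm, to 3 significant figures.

128 mm

ET₀ = 0.29 × (0.46 × 13.2 + 8.13) = 0.29 × 14.202 = 4.1186 mm/d
Monthly total = 4.1186 × 31 = 127.677 mm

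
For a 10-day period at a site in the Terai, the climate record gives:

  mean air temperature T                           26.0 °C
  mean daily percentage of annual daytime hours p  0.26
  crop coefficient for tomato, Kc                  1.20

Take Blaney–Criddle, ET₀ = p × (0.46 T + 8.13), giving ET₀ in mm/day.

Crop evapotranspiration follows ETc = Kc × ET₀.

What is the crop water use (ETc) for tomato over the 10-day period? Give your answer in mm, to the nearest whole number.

ET₀ = 0.26 × (0.46 × 26.0 + 8.13) = 0.26 × 20.090 = 5.2234 mm/d
ETc = Kc × ET₀ = 1.20 × 5.2234 = 6.2681 mm/d
Over 10 days: 6.2681 × 10 = 62.681 mm

63 mm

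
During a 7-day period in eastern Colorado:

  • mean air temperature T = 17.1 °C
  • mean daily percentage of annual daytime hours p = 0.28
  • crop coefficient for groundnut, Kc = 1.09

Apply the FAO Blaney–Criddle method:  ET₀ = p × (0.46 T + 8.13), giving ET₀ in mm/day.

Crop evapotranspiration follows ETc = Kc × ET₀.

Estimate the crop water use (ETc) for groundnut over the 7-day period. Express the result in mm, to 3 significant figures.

34.2 mm

ET₀ = 0.28 × (0.46 × 17.1 + 8.13) = 0.28 × 15.996 = 4.4789 mm/d
ETc = Kc × ET₀ = 1.09 × 4.4789 = 4.8820 mm/d
Over 7 days: 4.8820 × 7 = 34.174 mm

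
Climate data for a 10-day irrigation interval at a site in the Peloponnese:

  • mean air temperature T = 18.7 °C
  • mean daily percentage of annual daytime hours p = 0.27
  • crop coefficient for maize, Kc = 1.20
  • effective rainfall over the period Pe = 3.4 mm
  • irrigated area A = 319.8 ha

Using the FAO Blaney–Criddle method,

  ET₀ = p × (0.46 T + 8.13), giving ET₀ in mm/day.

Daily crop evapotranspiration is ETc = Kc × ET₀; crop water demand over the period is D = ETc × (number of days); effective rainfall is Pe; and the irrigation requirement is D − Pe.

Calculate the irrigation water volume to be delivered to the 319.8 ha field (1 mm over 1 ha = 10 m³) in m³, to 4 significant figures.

ET₀ = 0.27 × (0.46 × 18.7 + 8.13) = 0.27 × 16.732 = 4.5176 mm/d
ETc = Kc × ET₀ = 1.20 × 4.5176 = 5.4211 mm/d
Crop demand D = ETc × 10 d = 5.4211 × 10 = 54.211 mm
D − Pe = 54.211 − 3.4 = 50.811 mm
Volume = 50.811 mm × 319.8 ha × 10 = 162493.6 m³

162500 m³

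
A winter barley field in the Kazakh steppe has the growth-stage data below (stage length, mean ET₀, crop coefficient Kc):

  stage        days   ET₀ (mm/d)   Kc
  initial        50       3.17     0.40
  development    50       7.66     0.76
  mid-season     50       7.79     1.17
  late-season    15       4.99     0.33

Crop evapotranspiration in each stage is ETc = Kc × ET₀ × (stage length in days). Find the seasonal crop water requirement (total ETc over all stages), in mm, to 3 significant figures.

initial: 0.40 × 3.17 × 50 = 63.40 mm
development: 0.76 × 7.66 × 50 = 291.08 mm
mid-season: 1.17 × 7.79 × 50 = 455.72 mm
late-season: 0.33 × 4.99 × 15 = 24.70 mm
Seasonal total = 834.90 mm

835 mm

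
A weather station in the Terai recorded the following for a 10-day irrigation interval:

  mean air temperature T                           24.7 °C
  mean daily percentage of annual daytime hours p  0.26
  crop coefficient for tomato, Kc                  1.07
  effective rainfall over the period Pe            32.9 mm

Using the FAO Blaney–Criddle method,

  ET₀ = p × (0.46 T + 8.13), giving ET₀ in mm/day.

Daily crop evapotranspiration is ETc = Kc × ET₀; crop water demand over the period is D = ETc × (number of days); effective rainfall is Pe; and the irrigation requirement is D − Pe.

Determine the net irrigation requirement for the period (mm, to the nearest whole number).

21 mm

ET₀ = 0.26 × (0.46 × 24.7 + 8.13) = 0.26 × 19.492 = 5.0679 mm/d
ETc = Kc × ET₀ = 1.07 × 5.0679 = 5.4227 mm/d
Crop demand D = ETc × 10 d = 5.4227 × 10 = 54.227 mm
D − Pe = 54.227 − 32.9 = 21.327 mm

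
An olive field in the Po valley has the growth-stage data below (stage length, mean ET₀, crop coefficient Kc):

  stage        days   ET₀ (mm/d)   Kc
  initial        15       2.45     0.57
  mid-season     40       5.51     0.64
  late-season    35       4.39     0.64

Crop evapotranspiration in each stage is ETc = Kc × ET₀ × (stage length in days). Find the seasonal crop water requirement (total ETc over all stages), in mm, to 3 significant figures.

initial: 0.57 × 2.45 × 15 = 20.95 mm
mid-season: 0.64 × 5.51 × 40 = 141.06 mm
late-season: 0.64 × 4.39 × 35 = 98.34 mm
Seasonal total = 260.35 mm

260 mm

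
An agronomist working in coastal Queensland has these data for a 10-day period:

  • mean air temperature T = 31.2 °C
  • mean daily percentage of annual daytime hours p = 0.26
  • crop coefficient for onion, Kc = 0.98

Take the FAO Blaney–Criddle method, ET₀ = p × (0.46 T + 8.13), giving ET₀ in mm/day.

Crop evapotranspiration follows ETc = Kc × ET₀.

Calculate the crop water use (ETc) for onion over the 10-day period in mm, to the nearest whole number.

ET₀ = 0.26 × (0.46 × 31.2 + 8.13) = 0.26 × 22.482 = 5.8453 mm/d
ETc = Kc × ET₀ = 0.98 × 5.8453 = 5.7284 mm/d
Over 10 days: 5.7284 × 10 = 57.284 mm

57 mm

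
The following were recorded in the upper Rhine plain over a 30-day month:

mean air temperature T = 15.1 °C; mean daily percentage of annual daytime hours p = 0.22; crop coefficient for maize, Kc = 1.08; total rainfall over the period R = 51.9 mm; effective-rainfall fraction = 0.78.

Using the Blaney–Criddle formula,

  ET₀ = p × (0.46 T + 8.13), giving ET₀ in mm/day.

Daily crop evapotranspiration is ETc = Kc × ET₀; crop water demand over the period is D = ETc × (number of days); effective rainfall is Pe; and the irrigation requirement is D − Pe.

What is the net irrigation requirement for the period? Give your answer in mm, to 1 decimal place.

67.0 mm

ET₀ = 0.22 × (0.46 × 15.1 + 8.13) = 0.22 × 15.076 = 3.3167 mm/d
ETc = Kc × ET₀ = 1.08 × 3.3167 = 3.5820 mm/d
Crop demand D = ETc × 30 d = 3.5820 × 30 = 107.460 mm
Pe = 0.78 × 51.9 = 40.482 mm
D − Pe = 107.460 − 40.482 = 66.978 mm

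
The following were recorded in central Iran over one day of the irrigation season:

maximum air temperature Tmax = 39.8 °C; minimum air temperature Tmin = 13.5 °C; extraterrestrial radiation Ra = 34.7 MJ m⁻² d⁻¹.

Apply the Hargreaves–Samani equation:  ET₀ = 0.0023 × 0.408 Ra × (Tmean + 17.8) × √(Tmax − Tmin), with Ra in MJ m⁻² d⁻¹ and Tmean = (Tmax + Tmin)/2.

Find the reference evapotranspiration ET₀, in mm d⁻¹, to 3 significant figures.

7.42 mm d⁻¹

Tmean = (39.8 + 13.5)/2 = 26.65 °C
0.408 Ra = 0.408 × 34.7 = 14.1576 mm/d equivalent
ET₀ = 0.0023 × 14.1576 × (26.65 + 17.8) × √26.3 = 0.0023 × 14.1576 × 44.45 × 5.1284 = 7.4229 mm/d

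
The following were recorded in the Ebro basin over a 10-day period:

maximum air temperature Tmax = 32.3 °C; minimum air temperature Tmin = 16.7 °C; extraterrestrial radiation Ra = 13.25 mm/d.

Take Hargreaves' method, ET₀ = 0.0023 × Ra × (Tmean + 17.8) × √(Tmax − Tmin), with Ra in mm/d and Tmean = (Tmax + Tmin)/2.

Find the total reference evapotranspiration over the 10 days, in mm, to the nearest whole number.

Tmean = (32.3 + 16.7)/2 = 24.50 °C
ET₀ = 0.0023 × 13.25 × (24.50 + 17.8) × √15.6 = 0.0023 × 13.25 × 42.30 × 3.9497 = 5.0915 mm/d
Over 10 days: 5.0915 × 10 = 50.915 mm

51 mm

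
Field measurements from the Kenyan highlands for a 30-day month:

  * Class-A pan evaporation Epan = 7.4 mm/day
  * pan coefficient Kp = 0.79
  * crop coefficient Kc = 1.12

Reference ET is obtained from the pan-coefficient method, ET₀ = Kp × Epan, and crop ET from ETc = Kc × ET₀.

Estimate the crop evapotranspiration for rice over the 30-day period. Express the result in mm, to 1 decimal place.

ET₀ = 0.79 × 7.4 = 5.8460 mm/d
ETc = Kc × ET₀ = 1.12 × 5.8460 = 6.5475 mm/d
Over 30 days: 6.5475 × 30 = 196.425 mm

196.4 mm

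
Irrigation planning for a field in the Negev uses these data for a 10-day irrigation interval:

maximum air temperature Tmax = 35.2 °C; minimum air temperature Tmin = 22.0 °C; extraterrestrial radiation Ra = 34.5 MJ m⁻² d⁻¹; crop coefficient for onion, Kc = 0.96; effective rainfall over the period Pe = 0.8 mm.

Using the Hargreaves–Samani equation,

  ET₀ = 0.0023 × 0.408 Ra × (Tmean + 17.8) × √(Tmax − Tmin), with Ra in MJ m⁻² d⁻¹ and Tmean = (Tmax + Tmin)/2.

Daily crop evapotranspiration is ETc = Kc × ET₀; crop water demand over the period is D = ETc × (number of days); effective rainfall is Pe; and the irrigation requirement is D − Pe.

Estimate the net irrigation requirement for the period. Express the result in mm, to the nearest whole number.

52 mm

Tmean = (35.2 + 22.0)/2 = 28.60 °C
0.408 Ra = 0.408 × 34.5 = 14.0760 mm/d equivalent
ET₀ = 0.0023 × 14.0760 × (28.60 + 17.8) × √13.2 = 0.0023 × 14.0760 × 46.40 × 3.6332 = 5.4578 mm/d
ETc = Kc × ET₀ = 0.96 × 5.4578 = 5.2395 mm/d
Crop demand D = ETc × 10 d = 5.2395 × 10 = 52.395 mm
D − Pe = 52.395 − 0.8 = 51.595 mm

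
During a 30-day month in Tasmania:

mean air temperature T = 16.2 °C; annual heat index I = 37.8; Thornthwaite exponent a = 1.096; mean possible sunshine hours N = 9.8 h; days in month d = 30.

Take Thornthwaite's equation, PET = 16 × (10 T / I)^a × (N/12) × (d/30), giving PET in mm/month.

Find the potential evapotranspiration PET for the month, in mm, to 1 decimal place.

10T/I = 10 × 16.2 / 37.8 = 4.2857
(10T/I)^a = 4.2857^1.096 = 4.9283
Uncorrected PET = 16 × 4.9283 = 78.853 mm
Correction = (N/12)(d/30) = (9.8/12)(30/30) = 0.8167
PET = 78.853 × 0.8167 = 64.399 mm/month

64.4 mm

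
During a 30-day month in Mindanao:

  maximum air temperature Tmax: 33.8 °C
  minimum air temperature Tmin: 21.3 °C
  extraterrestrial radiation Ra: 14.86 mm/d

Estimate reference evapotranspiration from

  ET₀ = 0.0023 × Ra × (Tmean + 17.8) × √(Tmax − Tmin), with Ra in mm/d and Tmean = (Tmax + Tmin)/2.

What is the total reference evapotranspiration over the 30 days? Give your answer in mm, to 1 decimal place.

Tmean = (33.8 + 21.3)/2 = 27.55 °C
ET₀ = 0.0023 × 14.86 × (27.55 + 17.8) × √12.5 = 0.0023 × 14.86 × 45.35 × 3.5355 = 5.4799 mm/d
Over 30 days: 5.4799 × 30 = 164.397 mm

164.4 mm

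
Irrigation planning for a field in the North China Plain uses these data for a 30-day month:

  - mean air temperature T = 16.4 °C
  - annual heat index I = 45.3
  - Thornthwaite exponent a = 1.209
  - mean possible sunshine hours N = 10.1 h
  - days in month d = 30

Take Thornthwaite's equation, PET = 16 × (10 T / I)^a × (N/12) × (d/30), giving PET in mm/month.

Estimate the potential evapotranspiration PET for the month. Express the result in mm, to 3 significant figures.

10T/I = 10 × 16.4 / 45.3 = 3.6203
(10T/I)^a = 3.6203^1.209 = 4.7372
Uncorrected PET = 16 × 4.7372 = 75.795 mm
Correction = (N/12)(d/30) = (10.1/12)(30/30) = 0.8417
PET = 75.795 × 0.8417 = 63.797 mm/month

63.8 mm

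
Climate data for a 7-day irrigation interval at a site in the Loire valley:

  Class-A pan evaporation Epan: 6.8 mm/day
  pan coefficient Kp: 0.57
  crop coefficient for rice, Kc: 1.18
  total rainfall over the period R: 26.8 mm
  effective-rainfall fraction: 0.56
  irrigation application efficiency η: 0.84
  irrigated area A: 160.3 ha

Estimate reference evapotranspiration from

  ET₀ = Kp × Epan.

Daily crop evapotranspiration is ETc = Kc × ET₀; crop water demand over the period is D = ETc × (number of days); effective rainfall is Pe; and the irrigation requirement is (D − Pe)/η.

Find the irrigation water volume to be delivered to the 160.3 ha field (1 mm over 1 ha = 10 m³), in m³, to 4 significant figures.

32460 m³

ET₀ = 0.57 × 6.8 = 3.8760 mm/d
ETc = Kc × ET₀ = 1.18 × 3.8760 = 4.5737 mm/d
Crop demand D = ETc × 7 d = 4.5737 × 7 = 32.016 mm
Pe = 0.56 × 26.8 = 15.008 mm
D − Pe = 32.016 − 15.008 = 17.008 mm
Gross irrigation = 17.008 / 0.84 = 20.248 mm
Volume = 20.248 mm × 160.3 ha × 10 = 32457.5 m³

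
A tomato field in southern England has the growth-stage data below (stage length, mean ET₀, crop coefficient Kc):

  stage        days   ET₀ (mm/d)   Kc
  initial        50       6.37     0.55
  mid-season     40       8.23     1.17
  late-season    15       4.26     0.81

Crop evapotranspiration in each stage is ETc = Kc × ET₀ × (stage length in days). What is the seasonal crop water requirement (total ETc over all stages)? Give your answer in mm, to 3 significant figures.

612 mm

initial: 0.55 × 6.37 × 50 = 175.18 mm
mid-season: 1.17 × 8.23 × 40 = 385.16 mm
late-season: 0.81 × 4.26 × 15 = 51.76 mm
Seasonal total = 612.10 mm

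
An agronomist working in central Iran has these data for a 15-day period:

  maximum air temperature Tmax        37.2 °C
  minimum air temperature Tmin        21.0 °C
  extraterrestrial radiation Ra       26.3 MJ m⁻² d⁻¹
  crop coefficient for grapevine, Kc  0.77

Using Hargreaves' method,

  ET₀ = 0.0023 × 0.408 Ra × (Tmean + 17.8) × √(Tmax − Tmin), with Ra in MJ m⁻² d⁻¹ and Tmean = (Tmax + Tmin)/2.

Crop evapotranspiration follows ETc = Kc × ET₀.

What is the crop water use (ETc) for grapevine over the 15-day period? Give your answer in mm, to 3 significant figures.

Tmean = (37.2 + 21.0)/2 = 29.10 °C
0.408 Ra = 0.408 × 26.3 = 10.7304 mm/d equivalent
ET₀ = 0.0023 × 10.7304 × (29.10 + 17.8) × √16.2 = 0.0023 × 10.7304 × 46.90 × 4.0249 = 4.6588 mm/d
ETc = Kc × ET₀ = 0.77 × 4.6588 = 3.5873 mm/d
Over 15 days: 3.5873 × 15 = 53.810 mm

53.8 mm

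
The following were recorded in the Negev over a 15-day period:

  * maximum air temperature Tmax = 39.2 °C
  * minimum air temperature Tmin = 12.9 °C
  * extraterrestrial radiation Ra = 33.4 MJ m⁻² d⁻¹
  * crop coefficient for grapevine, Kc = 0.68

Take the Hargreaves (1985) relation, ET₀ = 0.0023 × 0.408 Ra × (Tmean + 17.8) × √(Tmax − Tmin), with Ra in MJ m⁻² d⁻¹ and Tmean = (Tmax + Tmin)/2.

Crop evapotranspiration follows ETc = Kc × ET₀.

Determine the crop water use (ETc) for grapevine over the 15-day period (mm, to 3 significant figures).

Tmean = (39.2 + 12.9)/2 = 26.05 °C
0.408 Ra = 0.408 × 33.4 = 13.6272 mm/d equivalent
ET₀ = 0.0023 × 13.6272 × (26.05 + 17.8) × √26.3 = 0.0023 × 13.6272 × 43.85 × 5.1284 = 7.0483 mm/d
ETc = Kc × ET₀ = 0.68 × 7.0483 = 4.7928 mm/d
Over 15 days: 4.7928 × 15 = 71.892 mm

71.9 mm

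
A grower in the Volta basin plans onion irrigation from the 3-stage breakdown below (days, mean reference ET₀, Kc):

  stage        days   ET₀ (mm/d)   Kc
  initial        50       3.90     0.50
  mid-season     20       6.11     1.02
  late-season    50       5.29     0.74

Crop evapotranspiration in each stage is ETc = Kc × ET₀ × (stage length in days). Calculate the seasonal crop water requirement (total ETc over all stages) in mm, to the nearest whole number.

initial: 0.50 × 3.90 × 50 = 97.50 mm
mid-season: 1.02 × 6.11 × 20 = 124.64 mm
late-season: 0.74 × 5.29 × 50 = 195.73 mm
Seasonal total = 417.87 mm

418 mm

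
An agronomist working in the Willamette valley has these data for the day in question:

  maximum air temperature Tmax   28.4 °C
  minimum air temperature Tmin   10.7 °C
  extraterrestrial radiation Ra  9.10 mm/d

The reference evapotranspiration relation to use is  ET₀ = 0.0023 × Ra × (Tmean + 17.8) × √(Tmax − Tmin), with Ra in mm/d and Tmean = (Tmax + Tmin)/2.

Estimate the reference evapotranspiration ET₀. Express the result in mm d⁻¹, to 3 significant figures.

Tmean = (28.4 + 10.7)/2 = 19.55 °C
ET₀ = 0.0023 × 9.10 × (19.55 + 17.8) × √17.7 = 0.0023 × 9.10 × 37.35 × 4.2071 = 3.2888 mm/d

3.29 mm d⁻¹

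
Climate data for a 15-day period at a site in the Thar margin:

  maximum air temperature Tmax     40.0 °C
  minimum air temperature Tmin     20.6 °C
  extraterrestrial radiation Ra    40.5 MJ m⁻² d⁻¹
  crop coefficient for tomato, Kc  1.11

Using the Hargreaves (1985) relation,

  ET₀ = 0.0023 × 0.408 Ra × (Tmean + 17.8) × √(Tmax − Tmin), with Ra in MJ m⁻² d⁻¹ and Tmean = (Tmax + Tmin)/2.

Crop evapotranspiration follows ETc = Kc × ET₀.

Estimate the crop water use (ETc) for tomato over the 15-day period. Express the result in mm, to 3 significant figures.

134 mm

Tmean = (40.0 + 20.6)/2 = 30.30 °C
0.408 Ra = 0.408 × 40.5 = 16.5240 mm/d equivalent
ET₀ = 0.0023 × 16.5240 × (30.30 + 17.8) × √19.4 = 0.0023 × 16.5240 × 48.10 × 4.4045 = 8.0516 mm/d
ETc = Kc × ET₀ = 1.11 × 8.0516 = 8.9373 mm/d
Over 15 days: 8.9373 × 15 = 134.060 mm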